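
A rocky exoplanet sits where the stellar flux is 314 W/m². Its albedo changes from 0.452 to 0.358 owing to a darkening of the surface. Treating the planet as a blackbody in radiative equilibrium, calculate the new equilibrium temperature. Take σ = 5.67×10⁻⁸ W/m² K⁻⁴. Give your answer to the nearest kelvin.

T₂ = [S(1−α₂)/(4σ)]^(1/4) = [314.0·0.642/(4σ)]^(1/4) = 172.7 K.

173 K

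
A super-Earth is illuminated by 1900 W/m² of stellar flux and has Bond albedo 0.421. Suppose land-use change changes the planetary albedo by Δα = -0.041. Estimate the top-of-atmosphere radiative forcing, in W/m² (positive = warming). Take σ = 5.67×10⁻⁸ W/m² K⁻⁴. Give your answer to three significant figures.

The change in absorbed flux is Δ[S(1−α)/4] = −SΔα/4 = 19.48 W/m².

19.5 W/m²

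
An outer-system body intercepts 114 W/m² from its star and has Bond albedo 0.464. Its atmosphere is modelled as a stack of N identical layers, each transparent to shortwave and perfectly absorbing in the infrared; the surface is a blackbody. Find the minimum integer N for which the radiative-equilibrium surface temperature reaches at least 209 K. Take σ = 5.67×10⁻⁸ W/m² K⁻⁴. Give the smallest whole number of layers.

OLR = S(1−α)/4 = 15.28 W/m²; the top layer radiates at T_e = 128.1 K.
Since T_s⁴ = (N+1)T_e⁴, we need N ≥ (T_s/T_e)⁴ − 1 = 6.082.
Rounding up, N = 7.

7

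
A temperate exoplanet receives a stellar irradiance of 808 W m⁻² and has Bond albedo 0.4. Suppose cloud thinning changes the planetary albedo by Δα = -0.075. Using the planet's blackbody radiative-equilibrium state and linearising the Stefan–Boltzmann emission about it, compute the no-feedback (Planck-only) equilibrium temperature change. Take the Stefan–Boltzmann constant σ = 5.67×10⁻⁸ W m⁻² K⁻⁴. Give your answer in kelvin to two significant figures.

The baseline emission temperature is T_e = 215.0 K.
TOA radiative forcing: ΔF = −S·Δα/4 = −808.0·(-0.075)/4 = 15.15 W m⁻².
Linearising σT⁴ gives d(σT⁴)/dT = 4σT_e³ = 2.255 W m⁻² per K.
So ΔT₀ = 15.15/2.255 = 6.72 K.

6.7 K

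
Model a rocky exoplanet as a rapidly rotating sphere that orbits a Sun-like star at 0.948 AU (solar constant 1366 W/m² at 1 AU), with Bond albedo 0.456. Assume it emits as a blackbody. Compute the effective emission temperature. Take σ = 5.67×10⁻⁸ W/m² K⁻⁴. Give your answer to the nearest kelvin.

Flux at the orbit: S = 1366/(0.948)² = 1520 W/m².
Averaging over the sphere, the absorbed flux is S(1−α)/4 = 206.7 W/m².
Set σT⁴ = 206.7 → T = (206.7/σ)^(1/4) = 245.7 K.

246 K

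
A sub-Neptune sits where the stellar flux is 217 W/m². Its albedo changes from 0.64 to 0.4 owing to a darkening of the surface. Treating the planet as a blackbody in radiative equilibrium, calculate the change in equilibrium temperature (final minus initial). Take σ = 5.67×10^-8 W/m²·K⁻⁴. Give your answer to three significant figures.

18.6 K

Initial: T₁ = [S(1−0.64)/(4σ)]^(1/4) = 136.2 K.
With α = 0.4, T₂ = 154.8 K.
ΔT = T₂ − T₁ = 18.56 K.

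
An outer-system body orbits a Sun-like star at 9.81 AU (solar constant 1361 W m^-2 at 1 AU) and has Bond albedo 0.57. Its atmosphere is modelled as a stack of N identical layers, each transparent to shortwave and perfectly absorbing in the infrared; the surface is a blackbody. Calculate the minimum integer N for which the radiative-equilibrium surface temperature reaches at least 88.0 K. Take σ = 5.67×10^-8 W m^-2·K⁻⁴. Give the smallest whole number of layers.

By the inverse-square law, S = 1361/9.81² = 14.14 W m^-2.
The effective emission temperature is T_e = [S(1−α)/(4σ)]^¼ = 71.96 K.
Need (N+1)T_e⁴ ≥ T_s⁴, i.e. N+1 ≥ (88.0/71.96)⁴ = 2.237.
The minimum whole number is N = 2.

2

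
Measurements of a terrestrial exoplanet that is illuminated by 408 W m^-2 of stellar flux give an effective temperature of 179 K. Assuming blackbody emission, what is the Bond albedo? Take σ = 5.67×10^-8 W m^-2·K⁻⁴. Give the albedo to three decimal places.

From σT⁴ = S(1−α)/4 we invert for α: 1−α = 4σT⁴/S.
σT⁴ = 58.21 W m^-2, so 4σT⁴ = 232.8 W m^-2.
1−α = 232.8/408.0 = 0.5707, so α = 0.4293.

0.429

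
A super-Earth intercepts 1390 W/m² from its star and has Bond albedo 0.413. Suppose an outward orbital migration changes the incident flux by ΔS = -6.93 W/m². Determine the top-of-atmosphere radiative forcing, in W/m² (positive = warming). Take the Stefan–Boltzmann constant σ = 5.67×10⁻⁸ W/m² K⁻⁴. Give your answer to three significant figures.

-1.02 W/m²

TOA radiative forcing: ΔF = (1−α)ΔS/4 = 0.587·(-6.93)/4 = -1.017 W/m².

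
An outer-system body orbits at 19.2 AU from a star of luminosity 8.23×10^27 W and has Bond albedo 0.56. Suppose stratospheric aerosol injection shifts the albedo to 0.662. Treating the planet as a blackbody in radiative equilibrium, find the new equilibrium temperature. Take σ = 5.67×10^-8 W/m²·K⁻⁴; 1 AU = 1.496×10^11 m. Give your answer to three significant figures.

Orbital distance: d = 19.2 AU = 2.872×10^12 m.
Spreading L over a sphere of radius d: S = 8.23×10^27/(4π·2.87×10^12²) = 79.38 W/m².
New equilibrium: T₂ = [(1−0.662)·79.38/(4σ)]^(1/4) = 104.3 K.

104 kelvin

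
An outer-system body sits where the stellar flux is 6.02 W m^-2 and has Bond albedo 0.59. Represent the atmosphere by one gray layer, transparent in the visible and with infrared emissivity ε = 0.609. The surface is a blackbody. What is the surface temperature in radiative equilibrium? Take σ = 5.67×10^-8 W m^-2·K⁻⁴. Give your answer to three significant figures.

At the top of the atmosphere, σT_e⁴ = S(1−α)/4 = 0.6170 W m^-2, giving T_e = 57.44 K.
Surface balance with a leaky layer gives σT_s⁴ = σT_e⁴·2/(2−ε), so T_s = T_e·[2/(2−0.609)]^(1/4) = 62.89 K.

62.9 K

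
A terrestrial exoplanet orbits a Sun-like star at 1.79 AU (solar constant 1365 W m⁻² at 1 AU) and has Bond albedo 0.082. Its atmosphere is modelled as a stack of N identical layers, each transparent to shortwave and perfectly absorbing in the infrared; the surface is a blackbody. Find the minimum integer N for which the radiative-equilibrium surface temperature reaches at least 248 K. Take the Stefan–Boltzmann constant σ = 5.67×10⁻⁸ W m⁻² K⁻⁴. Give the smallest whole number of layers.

2

By the inverse-square law, S = 1365/1.79² = 426.0 W m⁻².
OLR = S(1−α)/4 = 97.77 W m⁻²; the top layer radiates at T_e = 203.8 K.
Since T_s⁴ = (N+1)T_e⁴, we need N ≥ (T_s/T_e)⁴ − 1 = 1.194.
So N ≥ 1.194; the smallest integer is N = 2.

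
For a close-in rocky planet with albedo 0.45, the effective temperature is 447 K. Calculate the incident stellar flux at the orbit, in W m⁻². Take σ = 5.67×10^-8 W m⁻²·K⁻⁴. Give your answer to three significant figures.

From S(1−α)/4 = σT⁴: S = 4σT⁴/(1−α).
σT⁴ = 5.67×10⁻⁸·(447)⁴ = 2264 W m⁻².
So S = 4×2264/(1−0.45) = 16460 W m⁻².

16500 W m⁻²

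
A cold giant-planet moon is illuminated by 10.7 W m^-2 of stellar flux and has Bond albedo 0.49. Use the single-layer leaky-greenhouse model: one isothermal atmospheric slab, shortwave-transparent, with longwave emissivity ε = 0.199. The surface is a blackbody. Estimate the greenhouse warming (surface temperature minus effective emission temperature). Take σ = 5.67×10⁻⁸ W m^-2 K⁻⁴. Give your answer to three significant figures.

At the top of the atmosphere, σT_e⁴ = S(1−α)/4 = 1.364 W m^-2, giving T_e = 70.04 K.
For a single slab of emissivity ε, T_s⁴ = 2T_e⁴/(2−ε); thus T_s = 70.04·(1.11)^(1/4) = 71.90 K.
The atmosphere warms the surface by 1.859 K.

1.86 K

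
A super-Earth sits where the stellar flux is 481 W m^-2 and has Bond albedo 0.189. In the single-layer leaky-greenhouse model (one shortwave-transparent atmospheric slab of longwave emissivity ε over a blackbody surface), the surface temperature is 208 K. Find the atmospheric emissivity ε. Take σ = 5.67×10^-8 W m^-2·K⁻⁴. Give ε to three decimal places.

0.162

Effective temperature: T_e = [S(1−α)/(4σ)]^(1/4) = 203.6 K.
Inverting T_s⁴ = 2T_e⁴/(2−ε): (T_e/T_s)⁴ = 0.9189, so ε = 2(1 − 0.9189) = 0.1622.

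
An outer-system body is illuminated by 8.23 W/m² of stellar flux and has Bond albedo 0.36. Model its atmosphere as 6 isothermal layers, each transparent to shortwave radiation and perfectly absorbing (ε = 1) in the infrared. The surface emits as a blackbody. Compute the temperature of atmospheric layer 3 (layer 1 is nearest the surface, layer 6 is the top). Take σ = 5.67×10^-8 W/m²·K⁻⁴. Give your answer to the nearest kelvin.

The effective emission temperature is T_e = [S(1−α)/(4σ)]^¼ = 69.42 K.
In the N-layer model, layer k (counted from the surface) has T_k = (N+1−k)^(1/4)·T_e.
T_3 = (4)^(1/4)·69.42 = 98.17 K.

98 K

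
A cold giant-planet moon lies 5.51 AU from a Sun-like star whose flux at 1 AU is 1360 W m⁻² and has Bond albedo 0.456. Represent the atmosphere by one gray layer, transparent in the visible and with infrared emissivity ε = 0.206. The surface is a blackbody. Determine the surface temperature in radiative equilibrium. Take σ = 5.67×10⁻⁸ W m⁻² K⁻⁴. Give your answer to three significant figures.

Irradiance scales as 1/d², so S = 1360 W m⁻² × (1/5.51)² = 44.80 W m⁻².
Effective emission temperature (TOA balance): σT_e⁴ = S(1−α)/4 = 6.092 W m⁻² → T_e = 101.8 K.
Surface balance with a leaky layer gives σT_s⁴ = σT_e⁴·2/(2−ε), so T_s = T_e·[2/(2−0.206)]^(1/4) = 104.6 K.

105 kelvin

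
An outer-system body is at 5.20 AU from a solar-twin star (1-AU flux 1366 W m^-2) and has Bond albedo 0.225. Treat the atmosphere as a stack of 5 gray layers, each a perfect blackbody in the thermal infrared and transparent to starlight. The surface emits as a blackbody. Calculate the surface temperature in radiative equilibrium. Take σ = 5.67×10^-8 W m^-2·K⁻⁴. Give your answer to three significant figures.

179 kelvin

Flux at the orbit: S = 1366/(5.20)² = 50.52 W m^-2.
Top-of-atmosphere balance: σT_e⁴ = S(1−α)/4 = 9.788 W m^-2 → T_e = 114.6 K.
Layer-by-layer balance gives σT_s⁴ = (N+1)σT_e⁴, so T_s = 6^¼·114.6 = 179.4 K.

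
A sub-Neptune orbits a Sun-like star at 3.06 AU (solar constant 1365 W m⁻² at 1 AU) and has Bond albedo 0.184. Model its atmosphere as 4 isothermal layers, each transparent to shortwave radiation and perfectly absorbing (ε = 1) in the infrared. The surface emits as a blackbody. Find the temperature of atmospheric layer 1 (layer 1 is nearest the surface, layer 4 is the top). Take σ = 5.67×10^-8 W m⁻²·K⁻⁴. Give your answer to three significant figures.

By the inverse-square law, S = 1365/3.06² = 145.8 W m⁻².
The effective emission temperature is T_e = [S(1−α)/(4σ)]^¼ = 151.3 K.
Each opaque layer satisfies 2T_j⁴ = T_{j−1}⁴ + T_{j+1}⁴, giving T_k⁴ = (N+1−k)T_e⁴.
With k = 1: T_1 = (4+1−1)^¼·151.3 K = 214.0 K.

214 K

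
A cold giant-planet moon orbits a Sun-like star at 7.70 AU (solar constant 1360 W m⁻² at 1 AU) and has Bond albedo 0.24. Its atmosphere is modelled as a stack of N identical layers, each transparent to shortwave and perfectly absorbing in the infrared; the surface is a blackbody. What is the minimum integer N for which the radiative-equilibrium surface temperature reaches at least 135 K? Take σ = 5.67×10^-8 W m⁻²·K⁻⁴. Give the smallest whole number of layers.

By the inverse-square law, S = 1360/7.70² = 22.94 W m⁻².
OLR = S(1−α)/4 = 4.358 W m⁻²; the top layer radiates at T_e = 93.63 K.
Since T_s⁴ = (N+1)T_e⁴, we need N ≥ (T_s/T_e)⁴ − 1 = 3.321.
Rounding up, N = 4.

4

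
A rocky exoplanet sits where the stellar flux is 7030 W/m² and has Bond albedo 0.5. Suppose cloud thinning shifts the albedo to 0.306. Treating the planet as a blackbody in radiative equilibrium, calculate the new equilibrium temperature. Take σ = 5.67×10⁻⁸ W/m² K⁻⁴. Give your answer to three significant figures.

With the new albedo, S(1−α₂)/4 = 1220 W/m², so T₂ = 383.0 K.

383 K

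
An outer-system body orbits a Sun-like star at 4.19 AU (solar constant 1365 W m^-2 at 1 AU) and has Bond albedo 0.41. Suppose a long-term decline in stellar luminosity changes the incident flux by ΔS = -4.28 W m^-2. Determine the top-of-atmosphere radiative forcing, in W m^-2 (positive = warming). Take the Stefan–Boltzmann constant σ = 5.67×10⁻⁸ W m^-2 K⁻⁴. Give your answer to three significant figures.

By the inverse-square law, S = 1365/4.19² = 77.75 W m^-2.
TOA radiative forcing: ΔF = (1−α)ΔS/4 = 0.59·(-4.28)/4 = -0.6313 W m^-2.

-0.631 W m^-2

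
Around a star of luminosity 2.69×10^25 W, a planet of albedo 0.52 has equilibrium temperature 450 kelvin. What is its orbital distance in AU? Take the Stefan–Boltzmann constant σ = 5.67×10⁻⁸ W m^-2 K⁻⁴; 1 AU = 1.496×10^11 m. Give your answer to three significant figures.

The flux needed for this T is 4σT⁴/(1−0.52) = 19380 W m^-2.
S = L/(4πd²) → d = √(L/4πS) = √(2.69×10^25/(4π·19380)) = 1.051×10^10 m = 0.07026 AU.

0.0703 AU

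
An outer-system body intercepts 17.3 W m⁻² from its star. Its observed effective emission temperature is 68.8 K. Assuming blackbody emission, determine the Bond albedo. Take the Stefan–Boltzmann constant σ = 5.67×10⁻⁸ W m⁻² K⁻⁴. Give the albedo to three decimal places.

0.706

Energy balance: S(1−α)/4 = σT⁴, so 1−α = 4σT⁴/S.
4σT⁴ = 4·5.67×10⁻⁸·(68.8)⁴ = 5.082 W m⁻².
Hence α = 1 − 5.082/17.30 = 0.7063.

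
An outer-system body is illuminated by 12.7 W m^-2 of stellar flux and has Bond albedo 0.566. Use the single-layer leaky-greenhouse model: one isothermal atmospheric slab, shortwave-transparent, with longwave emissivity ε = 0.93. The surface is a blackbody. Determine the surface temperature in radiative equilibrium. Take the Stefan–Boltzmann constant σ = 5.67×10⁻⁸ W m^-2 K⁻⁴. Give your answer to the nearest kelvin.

82 K

The planet radiates to space at T_e = [S(1−α)/(4σ)]^(1/4) = 70.21 K.
For a single slab of emissivity ε, T_s⁴ = 2T_e⁴/(2−ε); thus T_s = 70.21·(1.869)^(1/4) = 82.10 K.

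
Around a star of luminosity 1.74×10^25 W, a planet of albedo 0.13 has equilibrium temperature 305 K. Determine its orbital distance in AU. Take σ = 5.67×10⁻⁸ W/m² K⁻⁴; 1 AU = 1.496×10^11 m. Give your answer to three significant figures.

0.166 AU

Required flux: S = 4σT⁴/(1−α) = 2256 W/m².
Then d = [L/(4πS)]^(1/2) = 2.477×10^10 m, i.e. 0.1656 AU.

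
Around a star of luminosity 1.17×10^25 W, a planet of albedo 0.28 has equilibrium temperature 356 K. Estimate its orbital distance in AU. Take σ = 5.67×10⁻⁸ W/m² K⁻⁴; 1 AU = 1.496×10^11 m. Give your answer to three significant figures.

0.0907 AU

The flux needed for this T is 4σT⁴/(1−0.28) = 5060 W/m².
From L = 4πd²S, d = √(1.17×10^25/(4π·5060)) = 1.357×10^10 m = 0.09068 AU.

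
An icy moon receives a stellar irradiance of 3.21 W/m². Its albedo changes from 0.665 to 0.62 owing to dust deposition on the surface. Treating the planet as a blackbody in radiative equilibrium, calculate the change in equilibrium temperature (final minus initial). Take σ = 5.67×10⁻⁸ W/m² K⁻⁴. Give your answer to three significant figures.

Initial: T₁ = [S(1−0.665)/(4σ)]^(1/4) = 46.66 K.
After:  T₂ = [3.210·0.38/(4σ)]^(1/4) = 48.16 K.
ΔT = T₂ − T₁ = 1.494 K.

1.49 K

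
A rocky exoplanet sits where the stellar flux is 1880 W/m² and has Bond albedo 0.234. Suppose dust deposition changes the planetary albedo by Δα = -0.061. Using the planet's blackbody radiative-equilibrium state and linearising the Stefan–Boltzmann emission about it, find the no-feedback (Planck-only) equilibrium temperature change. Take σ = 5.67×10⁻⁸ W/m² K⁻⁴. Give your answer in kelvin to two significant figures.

5.6 K

The baseline emission temperature is T_e = 282.3 K.
The change in absorbed flux is Δ[S(1−α)/4] = −SΔα/4 = 28.67 W/m².
Planck response: λ_P = 4σT_e³ = 4·5.67×10⁻⁸·(282.3)³ = 5.102 W/m²/K.
Hence the no-feedback warming is ΔF/(4σT_e³) = 5.62 K.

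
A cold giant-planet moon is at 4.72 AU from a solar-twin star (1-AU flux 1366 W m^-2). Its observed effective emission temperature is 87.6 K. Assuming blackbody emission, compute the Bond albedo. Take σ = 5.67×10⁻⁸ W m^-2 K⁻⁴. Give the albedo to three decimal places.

0.782

By the inverse-square law, S = 1366/4.72² = 61.31 W m^-2.
Rearranging the radiative balance, α = 1 − 4σT⁴/S.
4σT⁴ = 4·5.67×10⁻⁸·(87.6)⁴ = 13.36 W m^-2.
Hence α = 1 − 13.36/61.31 = 0.7822.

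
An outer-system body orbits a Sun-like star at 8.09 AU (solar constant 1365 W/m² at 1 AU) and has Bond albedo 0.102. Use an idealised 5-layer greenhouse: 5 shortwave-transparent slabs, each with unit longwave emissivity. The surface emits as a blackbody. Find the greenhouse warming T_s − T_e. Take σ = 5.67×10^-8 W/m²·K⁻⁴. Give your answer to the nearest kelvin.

Flux at the orbit: S = 1365/(8.09)² = 20.86 W/m².
Top-of-atmosphere balance: σT_e⁴ = S(1−α)/4 = 4.682 W/m² → T_e = 95.33 K.
Surface: T_s = (6)^¼·T_e = 149.2 K.
So the greenhouse effect raises the surface by 149.2 − 95.33 = 53.87 K.

54 K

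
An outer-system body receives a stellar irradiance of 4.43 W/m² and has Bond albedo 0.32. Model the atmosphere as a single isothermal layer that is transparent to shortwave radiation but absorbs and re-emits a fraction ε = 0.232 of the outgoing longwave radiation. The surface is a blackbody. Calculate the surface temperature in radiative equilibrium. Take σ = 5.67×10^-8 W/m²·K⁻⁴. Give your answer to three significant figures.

Effective emission temperature (TOA balance): σT_e⁴ = S(1−α)/4 = 0.7531 W/m² → T_e = 60.37 K.
For a single slab of emissivity ε, T_s⁴ = 2T_e⁴/(2−ε); thus T_s = 60.37·(1.131)^(1/4) = 62.26 K.

62.3 kelvin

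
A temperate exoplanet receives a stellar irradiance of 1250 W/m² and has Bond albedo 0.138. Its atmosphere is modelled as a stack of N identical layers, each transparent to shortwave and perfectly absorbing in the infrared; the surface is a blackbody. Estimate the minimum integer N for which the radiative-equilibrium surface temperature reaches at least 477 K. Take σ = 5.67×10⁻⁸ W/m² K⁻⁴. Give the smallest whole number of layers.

10

The effective emission temperature is T_e = [S(1−α)/(4σ)]^¼ = 262.5 K.
Need (N+1)T_e⁴ ≥ T_s⁴, i.e. N+1 ≥ (477/262.5)⁴ = 10.897.
So N ≥ 9.897; the smallest integer is N = 10.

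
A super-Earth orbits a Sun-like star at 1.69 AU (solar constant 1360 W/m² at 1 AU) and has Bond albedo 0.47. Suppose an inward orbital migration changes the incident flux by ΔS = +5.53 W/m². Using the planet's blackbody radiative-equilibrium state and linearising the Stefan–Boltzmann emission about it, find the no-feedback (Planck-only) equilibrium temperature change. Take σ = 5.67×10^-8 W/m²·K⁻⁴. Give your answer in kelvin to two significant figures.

Flux at the orbit: S = 1360/(1.69)² = 476.2 W/m².
Reference equilibrium: T_e = [S(1−α)/(4σ)]^(1/4) = 182.6 K.
Only a fraction (1−α) is absorbed and it's spread over 4πR², so ΔF = (1−α)ΔS/4 = 0.7327 W/m².
Planck response: λ_P = 4σT_e³ = 4·5.67×10⁻⁸·(182.6)³ = 1.382 W/m²/K.
Hence the no-feedback warming is ΔF/(4σT_e³) = 0.530 K.

0.53 K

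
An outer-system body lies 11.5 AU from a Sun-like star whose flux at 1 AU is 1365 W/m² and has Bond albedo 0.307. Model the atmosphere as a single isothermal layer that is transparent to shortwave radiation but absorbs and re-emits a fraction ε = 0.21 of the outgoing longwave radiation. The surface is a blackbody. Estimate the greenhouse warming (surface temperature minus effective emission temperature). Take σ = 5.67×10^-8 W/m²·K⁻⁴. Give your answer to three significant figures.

2.11 K

Irradiance scales as 1/d², so S = 1365 W/m² × (1/11.5)² = 10.32 W/m².
Effective emission temperature (TOA balance): σT_e⁴ = S(1−α)/4 = 1.788 W/m² → T_e = 74.94 K.
Surface balance with a leaky layer gives σT_s⁴ = σT_e⁴·2/(2−ε), so T_s = T_e·[2/(2−0.21)]^(1/4) = 77.05 K.
Greenhouse warming: T_s − T_e = 2.107 K.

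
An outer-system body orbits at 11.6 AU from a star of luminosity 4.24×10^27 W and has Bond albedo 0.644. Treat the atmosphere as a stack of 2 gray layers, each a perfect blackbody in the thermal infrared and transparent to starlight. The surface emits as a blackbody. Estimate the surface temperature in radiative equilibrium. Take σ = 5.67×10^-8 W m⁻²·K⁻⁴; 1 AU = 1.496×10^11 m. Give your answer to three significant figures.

152 K

Orbital distance: d = 11.6 AU = 1.735×10^12 m.
Spreading L over a sphere of radius d: S = 4.24×10^27/(4π·1.74×10^12²) = 112.0 W m⁻².
OLR = S(1−α)/4 = 9.972 W m⁻²; the top layer radiates at T_e = 115.2 K.
With N = 2 opaque layers, T_s = (N+1)^(1/4)·T_e = 3^(1/4)·115.2 = 151.6 K.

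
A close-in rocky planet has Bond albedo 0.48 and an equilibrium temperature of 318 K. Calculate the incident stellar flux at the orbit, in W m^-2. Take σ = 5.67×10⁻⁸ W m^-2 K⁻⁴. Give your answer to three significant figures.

From S(1−α)/4 = σT⁴: S = 4σT⁴/(1−α).
σT⁴ = 5.67×10⁻⁸·(318)⁴ = 579.8 W m^-2.
S = 4·579.8/0.52 = 4460 W m^-2.

4460 W m^-2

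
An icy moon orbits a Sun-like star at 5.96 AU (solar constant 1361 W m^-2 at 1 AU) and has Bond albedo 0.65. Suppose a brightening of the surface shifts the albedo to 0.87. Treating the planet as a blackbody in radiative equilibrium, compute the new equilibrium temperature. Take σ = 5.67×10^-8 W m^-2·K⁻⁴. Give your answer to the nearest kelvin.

Irradiance scales as 1/d², so S = 1361 W m^-2 × (1/5.96)² = 38.31 W m^-2.
With the new albedo, S(1−α₂)/4 = 1.245 W m^-2, so T₂ = 68.46 K.

68 K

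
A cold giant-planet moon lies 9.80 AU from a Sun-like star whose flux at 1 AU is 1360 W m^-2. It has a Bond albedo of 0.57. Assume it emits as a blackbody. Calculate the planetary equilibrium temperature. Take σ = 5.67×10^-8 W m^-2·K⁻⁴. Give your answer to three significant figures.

72.0 K

By the inverse-square law, S = 1360/9.80² = 14.16 W m^-2.
Averaging over the sphere, the absorbed flux is S(1−α)/4 = 1.522 W m^-2.
In equilibrium σT⁴ equals this, so T = 71.98 K.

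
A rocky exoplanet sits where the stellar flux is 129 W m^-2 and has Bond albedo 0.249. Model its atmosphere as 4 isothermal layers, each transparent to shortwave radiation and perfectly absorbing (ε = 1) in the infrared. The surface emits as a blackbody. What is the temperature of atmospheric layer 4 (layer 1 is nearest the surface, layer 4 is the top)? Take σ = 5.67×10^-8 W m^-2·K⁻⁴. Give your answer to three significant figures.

144 kelvin

OLR = S(1−α)/4 = 24.22 W m^-2; the top layer radiates at T_e = 143.8 K.
Each opaque layer satisfies 2T_j⁴ = T_{j−1}⁴ + T_{j+1}⁴, giving T_k⁴ = (N+1−k)T_e⁴.
T_4 = (1)^(1/4)·143.8 = 143.8 K.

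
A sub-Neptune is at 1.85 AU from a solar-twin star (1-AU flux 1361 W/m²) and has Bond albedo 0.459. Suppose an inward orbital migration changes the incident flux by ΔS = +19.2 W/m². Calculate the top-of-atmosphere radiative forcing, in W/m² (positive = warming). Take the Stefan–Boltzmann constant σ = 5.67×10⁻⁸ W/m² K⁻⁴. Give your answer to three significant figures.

Irradiance scales as 1/d², so S = 1361 W/m² × (1/1.85)² = 397.7 W/m².
TOA radiative forcing: ΔF = (1−α)ΔS/4 = 0.541·(+19.2)/4 = 2.597 W/m².

2.60 W/m²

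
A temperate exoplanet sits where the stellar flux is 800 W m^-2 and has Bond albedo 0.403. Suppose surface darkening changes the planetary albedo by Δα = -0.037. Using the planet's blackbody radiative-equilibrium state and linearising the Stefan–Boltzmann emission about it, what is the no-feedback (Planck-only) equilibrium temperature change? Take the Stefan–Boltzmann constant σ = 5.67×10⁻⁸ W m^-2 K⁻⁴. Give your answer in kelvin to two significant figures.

3.3 kelvin

Unperturbed T_e = [800.0·(1−0.403)/(4σ)]^¼ = 214.2 K.
TOA radiative forcing: ΔF = −S·Δα/4 = −800.0·(-0.037)/4 = 7.400 W m^-2.
Linearising σT⁴ gives d(σT⁴)/dT = 4σT_e³ = 2.230 W m^-2 per K.
ΔT₀ = ΔF/λ_P = 7.400/2.230 = 3.32 K.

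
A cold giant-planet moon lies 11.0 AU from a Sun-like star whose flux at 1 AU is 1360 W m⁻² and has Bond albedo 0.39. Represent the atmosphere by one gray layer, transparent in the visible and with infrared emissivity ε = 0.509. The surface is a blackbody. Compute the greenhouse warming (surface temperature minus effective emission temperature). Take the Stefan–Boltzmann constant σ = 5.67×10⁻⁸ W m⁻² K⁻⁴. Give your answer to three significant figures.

Flux at the orbit: S = 1360/(11.0)² = 11.24 W m⁻².
At the top of the atmosphere, σT_e⁴ = S(1−α)/4 = 1.714 W m⁻², giving T_e = 74.15 K.
Surface balance with a leaky layer gives σT_s⁴ = σT_e⁴·2/(2−ε), so T_s = T_e·[2/(2−0.509)]^(1/4) = 79.80 K.
T_s − T_e = 79.80 − 74.15 = 5.649 K.

5.65 kelvin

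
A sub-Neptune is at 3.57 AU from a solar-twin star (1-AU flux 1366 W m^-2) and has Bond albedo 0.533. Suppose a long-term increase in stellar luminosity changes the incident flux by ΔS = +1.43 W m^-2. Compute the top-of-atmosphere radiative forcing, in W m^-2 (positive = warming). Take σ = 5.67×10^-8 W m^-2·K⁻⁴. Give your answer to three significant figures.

0.167 W m^-2

Flux at the orbit: S = 1366/(3.57)² = 107.2 W m^-2.
TOA radiative forcing: ΔF = (1−α)ΔS/4 = 0.467·(+1.43)/4 = 0.1670 W m^-2.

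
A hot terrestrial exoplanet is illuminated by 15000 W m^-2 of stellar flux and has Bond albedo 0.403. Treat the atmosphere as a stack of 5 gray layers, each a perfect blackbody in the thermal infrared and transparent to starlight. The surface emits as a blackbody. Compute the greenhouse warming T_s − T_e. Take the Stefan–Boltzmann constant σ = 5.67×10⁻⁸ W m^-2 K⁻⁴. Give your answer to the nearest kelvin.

The effective emission temperature is T_e = [S(1−α)/(4σ)]^¼ = 445.8 K.
T_s = (N+1)^(1/4)·T_e = 697.7 K.
Warming: T_s − T_e = 251.9 K.

252 kelvin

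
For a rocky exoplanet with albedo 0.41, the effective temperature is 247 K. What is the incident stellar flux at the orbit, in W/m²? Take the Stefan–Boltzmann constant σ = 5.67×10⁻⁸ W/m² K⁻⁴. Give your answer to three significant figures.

1430 W/m²

Invert the energy balance for S: S = 4σT⁴/(1−α).
The emitted flux is σT⁴ = 211.0 W/m².
So S = 4×211.0/(1−0.41) = 1431 W/m².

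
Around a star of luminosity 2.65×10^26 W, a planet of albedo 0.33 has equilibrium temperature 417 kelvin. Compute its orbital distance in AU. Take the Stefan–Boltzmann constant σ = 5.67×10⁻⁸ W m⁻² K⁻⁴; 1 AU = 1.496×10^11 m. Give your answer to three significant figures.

0.303 AU

Required flux: S = 4σT⁴/(1−α) = 10240 W m⁻².
S = L/(4πd²) → d = √(L/4πS) = √(2.65×10^26/(4π·10240)) = 4.539×10^10 m = 0.3034 AU.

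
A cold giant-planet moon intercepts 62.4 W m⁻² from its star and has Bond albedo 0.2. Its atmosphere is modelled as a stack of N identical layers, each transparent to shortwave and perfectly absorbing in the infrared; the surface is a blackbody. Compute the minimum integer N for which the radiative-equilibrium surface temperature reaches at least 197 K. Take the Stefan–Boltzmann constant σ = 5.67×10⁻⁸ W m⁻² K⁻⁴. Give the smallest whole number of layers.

Top-of-atmosphere balance: σT_e⁴ = S(1−α)/4 = 12.48 W m⁻² → T_e = 121.8 K.
T_s = (N+1)^(1/4)·T_e ≥ 197 K requires N+1 ≥ (T_s/T_e)⁴ = (197/121.8)⁴ = 6.843.
The minimum whole number is N = 6.

6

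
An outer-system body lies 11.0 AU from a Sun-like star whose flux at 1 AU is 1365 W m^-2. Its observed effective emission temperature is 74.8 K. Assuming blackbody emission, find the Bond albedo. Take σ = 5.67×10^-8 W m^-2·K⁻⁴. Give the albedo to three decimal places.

0.371

Flux at the orbit: S = 1365/(11.0)² = 11.28 W m^-2.
Rearranging the radiative balance, α = 1 − 4σT⁴/S.
σT⁴ = 1.775 W m^-2, so 4σT⁴ = 7.100 W m^-2.
Hence α = 1 − 7.100/11.28 = 0.3706.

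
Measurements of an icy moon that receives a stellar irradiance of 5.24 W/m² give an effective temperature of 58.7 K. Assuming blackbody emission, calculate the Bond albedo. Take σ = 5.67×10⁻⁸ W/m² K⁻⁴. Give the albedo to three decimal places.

0.486

Rearranging the radiative balance, α = 1 − 4σT⁴/S.
σT⁴ = 0.6732 W/m², so 4σT⁴ = 2.693 W/m².
Hence α = 1 − 2.693/5.240 = 0.4861.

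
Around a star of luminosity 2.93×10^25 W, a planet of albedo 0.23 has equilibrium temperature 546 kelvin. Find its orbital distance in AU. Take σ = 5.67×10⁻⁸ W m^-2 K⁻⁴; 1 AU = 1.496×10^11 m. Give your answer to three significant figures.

Energy balance gives S = 4σT⁴/(1−α) = 26180 W m^-2.
S = L/(4πd²) → d = √(L/4πS) = √(2.93×10^25/(4π·26180)) = 9.438×10^9 m = 0.06309 AU.

0.0631 AU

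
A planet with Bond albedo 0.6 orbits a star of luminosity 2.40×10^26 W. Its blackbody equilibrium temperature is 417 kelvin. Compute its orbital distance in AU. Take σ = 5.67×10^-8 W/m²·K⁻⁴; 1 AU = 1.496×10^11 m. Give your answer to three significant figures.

0.223 AU

Energy balance gives S = 4σT⁴/(1−α) = 17140 W/m².
Then d = [L/(4πS)]^(1/2) = 3.338×10^10 m, i.e. 0.2231 AU.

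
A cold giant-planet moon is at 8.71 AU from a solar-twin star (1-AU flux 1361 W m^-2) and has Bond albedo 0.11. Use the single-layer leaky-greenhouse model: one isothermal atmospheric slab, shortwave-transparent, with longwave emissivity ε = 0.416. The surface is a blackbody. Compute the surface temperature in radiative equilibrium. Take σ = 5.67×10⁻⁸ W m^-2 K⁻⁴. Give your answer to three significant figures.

97.1 K

Irradiance scales as 1/d², so S = 1361 W m^-2 × (1/8.71)² = 17.94 W m^-2.
The planet radiates to space at T_e = [S(1−α)/(4σ)]^(1/4) = 91.60 K.
For a single slab of emissivity ε, T_s⁴ = 2T_e⁴/(2−ε); thus T_s = 91.60·(1.263)^(1/4) = 97.10 K.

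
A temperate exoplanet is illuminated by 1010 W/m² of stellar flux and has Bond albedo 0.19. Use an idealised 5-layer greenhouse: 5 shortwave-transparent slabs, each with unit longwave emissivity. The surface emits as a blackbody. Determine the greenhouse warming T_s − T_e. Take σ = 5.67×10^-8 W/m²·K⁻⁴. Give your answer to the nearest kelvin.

138 K

OLR = S(1−α)/4 = 204.5 W/m²; the top layer radiates at T_e = 245.1 K.
T_s = (N+1)^(1/4)·T_e = 383.6 K.
Warming: T_s − T_e = 138.5 K.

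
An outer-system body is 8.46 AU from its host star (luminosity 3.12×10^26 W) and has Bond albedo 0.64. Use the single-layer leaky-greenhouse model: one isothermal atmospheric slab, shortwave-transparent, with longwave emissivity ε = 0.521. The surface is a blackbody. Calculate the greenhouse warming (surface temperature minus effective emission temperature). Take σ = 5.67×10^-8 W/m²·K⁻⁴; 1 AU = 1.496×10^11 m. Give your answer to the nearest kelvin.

6 kelvin

d = 8.46 × 1.496×10^11 m = 1.266×10^12 m.
Spreading L over a sphere of radius d: S = 3.12×10^26/(4π·1.27×10^12²) = 15.50 W/m².
Effective emission temperature (TOA balance): σT_e⁴ = S(1−α)/4 = 1.395 W/m² → T_e = 70.43 K.
The surface balance (absorbed SW + ε·downward IR = σT_s⁴) with T_a⁴ = T_s⁴/2 reduces to T_s = T_e·[2/(2−ε)]^¼ = 75.95 K.
T_s − T_e = 75.95 − 70.43 = 5.519 K.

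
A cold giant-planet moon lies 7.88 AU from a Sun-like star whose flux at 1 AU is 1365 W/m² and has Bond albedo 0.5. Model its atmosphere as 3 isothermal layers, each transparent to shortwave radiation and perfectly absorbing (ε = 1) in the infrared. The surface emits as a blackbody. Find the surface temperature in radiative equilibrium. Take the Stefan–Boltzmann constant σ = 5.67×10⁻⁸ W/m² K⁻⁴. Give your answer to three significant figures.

By the inverse-square law, S = 1365/7.88² = 21.98 W/m².
Top-of-atmosphere balance: σT_e⁴ = S(1−α)/4 = 2.748 W/m² → T_e = 83.44 K.
With N = 3 opaque layers, T_s = (N+1)^(1/4)·T_e = 4^(1/4)·83.44 = 118.0 K.

118 K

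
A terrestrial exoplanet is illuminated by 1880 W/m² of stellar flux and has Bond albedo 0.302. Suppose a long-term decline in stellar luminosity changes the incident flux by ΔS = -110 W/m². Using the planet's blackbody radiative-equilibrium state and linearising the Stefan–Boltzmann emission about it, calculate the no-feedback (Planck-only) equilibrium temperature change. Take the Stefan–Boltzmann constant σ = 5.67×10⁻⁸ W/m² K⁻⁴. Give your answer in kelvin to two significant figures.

The baseline emission temperature is T_e = 275.8 K.
Only a fraction (1−α) is absorbed and it's spread over 4πR², so ΔF = (1−α)ΔS/4 = -19.20 W/m².
Linearising σT⁴ gives d(σT⁴)/dT = 4σT_e³ = 4.758 W/m² per K.
So ΔT₀ = -19.20/4.758 = -4.03 K.

-4.0 K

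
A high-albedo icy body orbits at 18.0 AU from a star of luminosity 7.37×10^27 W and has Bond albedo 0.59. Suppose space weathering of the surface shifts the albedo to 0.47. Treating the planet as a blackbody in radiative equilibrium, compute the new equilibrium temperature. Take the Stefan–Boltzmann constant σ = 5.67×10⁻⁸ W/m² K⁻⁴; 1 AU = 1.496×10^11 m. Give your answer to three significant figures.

d = 18.0 × 1.496×10^11 m = 2.693×10^12 m.
Flux at the orbit: S = L/(4πd²) = 7.37×10^27/(4π·(2.69×10^12)²) = 80.88 W/m².
New equilibrium: T₂ = [(1−0.47)·80.88/(4σ)]^(1/4) = 117.3 K.

117 K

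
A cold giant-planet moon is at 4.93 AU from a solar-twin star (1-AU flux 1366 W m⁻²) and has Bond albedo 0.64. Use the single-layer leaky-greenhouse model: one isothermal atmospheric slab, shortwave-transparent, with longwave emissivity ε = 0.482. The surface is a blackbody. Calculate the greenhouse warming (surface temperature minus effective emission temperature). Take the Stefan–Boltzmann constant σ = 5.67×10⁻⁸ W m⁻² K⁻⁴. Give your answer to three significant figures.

6.94 kelvin

Flux at the orbit: S = 1366/(4.93)² = 56.20 W m⁻².
The planet radiates to space at T_e = [S(1−α)/(4σ)]^(1/4) = 97.19 K.
For a single slab of emissivity ε, T_s⁴ = 2T_e⁴/(2−ε); thus T_s = 97.19·(1.318)^(1/4) = 104.1 K.
Greenhouse warming: T_s − T_e = 6.936 K.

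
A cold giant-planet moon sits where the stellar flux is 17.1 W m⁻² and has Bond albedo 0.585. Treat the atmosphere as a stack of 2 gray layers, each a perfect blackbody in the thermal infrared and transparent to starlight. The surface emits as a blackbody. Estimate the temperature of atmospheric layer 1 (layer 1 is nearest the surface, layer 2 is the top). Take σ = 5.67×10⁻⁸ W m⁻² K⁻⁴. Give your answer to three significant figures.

OLR = S(1−α)/4 = 1.774 W m⁻²; the top layer radiates at T_e = 74.79 K.
The net upward flux σT_e⁴ is constant between every pair of levels, so T_k⁴ = (N+1−k)T_e⁴.
T_1 = (2)^(1/4)·74.79 = 88.94 K.

88.9 K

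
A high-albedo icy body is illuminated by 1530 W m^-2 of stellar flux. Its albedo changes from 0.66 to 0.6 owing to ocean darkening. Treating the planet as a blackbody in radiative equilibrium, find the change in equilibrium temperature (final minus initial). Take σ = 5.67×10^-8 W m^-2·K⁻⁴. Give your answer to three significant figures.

Initial: T₁ = [S(1−0.66)/(4σ)]^(1/4) = 218.8 K.
With α = 0.6, T₂ = 227.9 K.
ΔT = T₂ − T₁ = 9.075 K.

9.07 K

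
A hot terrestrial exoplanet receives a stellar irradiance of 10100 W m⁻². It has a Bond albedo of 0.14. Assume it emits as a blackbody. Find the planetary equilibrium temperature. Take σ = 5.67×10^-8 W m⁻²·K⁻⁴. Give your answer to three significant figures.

442 K

The planet absorbs (1−α)S over its disc πR² and re-emits over 4πR², so the mean absorbed flux is (1−0.14)·10100/4 = 2172 W m⁻².
Set σT⁴ = 2172 → T = (2172/σ)^(1/4) = 442.4 K.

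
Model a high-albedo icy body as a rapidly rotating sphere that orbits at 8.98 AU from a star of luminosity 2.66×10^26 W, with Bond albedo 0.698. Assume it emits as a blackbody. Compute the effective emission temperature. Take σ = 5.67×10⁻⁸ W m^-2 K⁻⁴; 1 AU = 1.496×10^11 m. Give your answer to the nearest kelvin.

Orbital distance: d = 8.98 AU = 1.343×10^12 m.
Flux at the orbit: S = L/(4πd²) = 2.66×10^26/(4π·(1.34×10^12)²) = 11.73 W m^-2.
Averaging over the sphere, the absorbed flux is S(1−α)/4 = 0.8855 W m^-2.
Balancing against σT⁴: T = (0.8855/5.67×10⁻⁸)^(1/4) = 62.86 K.

63 K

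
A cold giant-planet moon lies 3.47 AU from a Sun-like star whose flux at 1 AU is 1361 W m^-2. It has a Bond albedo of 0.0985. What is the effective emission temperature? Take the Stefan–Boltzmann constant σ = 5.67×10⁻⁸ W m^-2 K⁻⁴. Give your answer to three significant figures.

By the inverse-square law, S = 1361/3.47² = 113.0 W m^-2.
Averaging over the sphere, the absorbed flux is S(1−α)/4 = 25.47 W m^-2.
In equilibrium σT⁴ equals this, so T = 145.6 K.

146 K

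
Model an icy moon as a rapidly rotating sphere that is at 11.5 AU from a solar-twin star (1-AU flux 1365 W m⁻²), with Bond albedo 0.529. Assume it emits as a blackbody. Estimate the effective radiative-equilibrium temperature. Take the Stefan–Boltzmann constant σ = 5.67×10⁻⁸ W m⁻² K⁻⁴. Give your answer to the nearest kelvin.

68 K

By the inverse-square law, S = 1365/11.5² = 10.32 W m⁻².
The planet absorbs (1−α)S over its disc πR² and re-emits over 4πR², so the mean absorbed flux is (1−0.529)·10.32/4 = 1.215 W m⁻².
Balancing against σT⁴: T = (1.215/5.67×10⁻⁸)^(1/4) = 68.04 K.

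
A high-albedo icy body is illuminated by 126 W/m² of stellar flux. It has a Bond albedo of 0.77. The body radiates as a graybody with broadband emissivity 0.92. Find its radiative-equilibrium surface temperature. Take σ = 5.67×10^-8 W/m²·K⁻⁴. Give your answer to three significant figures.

Averaging over the sphere, the absorbed flux is S(1−α)/4 = 7.245 W/m².
Radiative balance εσT⁴ = 7.245 gives T = [7.245/(0.92·σ)]^(1/4) = 108.6 K.

109 K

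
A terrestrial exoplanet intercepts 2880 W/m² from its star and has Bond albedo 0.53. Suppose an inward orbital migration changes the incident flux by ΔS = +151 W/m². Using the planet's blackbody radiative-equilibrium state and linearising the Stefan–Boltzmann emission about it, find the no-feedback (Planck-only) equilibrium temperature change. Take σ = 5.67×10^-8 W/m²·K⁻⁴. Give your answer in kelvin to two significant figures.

3.6 kelvin

Reference equilibrium: T_e = [S(1−α)/(4σ)]^(1/4) = 277.9 K.
ΔF = Δ[S(1−α)]/4 = (1−0.53)·+151/4 = 17.74 W/m².
The Planck feedback parameter is 4σT_e³ = 4.870 W/m²/K.
ΔT₀ = ΔF/λ_P = 17.74/4.870 = 3.64 K.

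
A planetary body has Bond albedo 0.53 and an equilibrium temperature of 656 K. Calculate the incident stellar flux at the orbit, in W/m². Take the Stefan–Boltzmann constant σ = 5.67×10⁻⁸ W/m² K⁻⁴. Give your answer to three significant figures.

Invert the energy balance for S: S = 4σT⁴/(1−α).
The emitted flux is σT⁴ = 10500 W/m².
S = 4·10500/0.47 = 89360 W/m².

89400 W/m²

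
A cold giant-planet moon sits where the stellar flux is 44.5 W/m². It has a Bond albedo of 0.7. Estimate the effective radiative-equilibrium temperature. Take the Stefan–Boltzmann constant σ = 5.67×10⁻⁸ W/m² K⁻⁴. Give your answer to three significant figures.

87.6 K

Absorbed flux (global mean): S(1−α)/4 = 44.50·0.3/4 = 3.338 W/m².
Balancing against σT⁴: T = (3.338/5.67×10⁻⁸)^(1/4) = 87.59 K.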